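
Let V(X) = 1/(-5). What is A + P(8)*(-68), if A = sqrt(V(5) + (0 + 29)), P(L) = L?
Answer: -544 + 12*sqrt(5)/5 ≈ -538.63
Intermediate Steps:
V(X) = -1/5
A = 12*sqrt(5)/5 (A = sqrt(-1/5 + (0 + 29)) = sqrt(-1/5 + 29) = sqrt(144/5) = 12*sqrt(5)/5 ≈ 5.3666)
A + P(8)*(-68) = 12*sqrt(5)/5 + 8*(-68) = 12*sqrt(5)/5 - 544 = -544 + 12*sqrt(5)/5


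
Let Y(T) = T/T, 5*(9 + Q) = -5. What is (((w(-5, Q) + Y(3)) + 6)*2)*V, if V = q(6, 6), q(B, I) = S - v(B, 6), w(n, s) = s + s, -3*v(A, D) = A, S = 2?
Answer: -104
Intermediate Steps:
Q = -10 (Q = -9 + (⅕)*(-5) = -9 - 1 = -10)
v(A, D) = -A/3
Y(T) = 1
w(n, s) = 2*s
q(B, I) = 2 + B/3 (q(B, I) = 2 - (-1)*B/3 = 2 + B/3)
V = 4 (V = 2 + (⅓)*6 = 2 + 2 = 4)
(((w(-5, Q) + Y(3)) + 6)*2)*V = (((2*(-10) + 1) + 6)*2)*4 = (((-20 + 1) + 6)*2)*4 = ((-19 + 6)*2)*4 = -13*2*4 = -26*4 = -104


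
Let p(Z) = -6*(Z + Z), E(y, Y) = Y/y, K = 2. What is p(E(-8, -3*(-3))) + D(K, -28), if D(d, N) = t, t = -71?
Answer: -115/2 ≈ -57.500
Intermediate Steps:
D(d, N) = -71
p(Z) = -12*Z
p(E(-8, -3*(-3))) + D(K, -28) = -12*(-3*(-3))/(-8) - 71 = -108*(-1)/8 - 71 = -12*(-9/8) - 71 = 27/2 - 71 = -115/2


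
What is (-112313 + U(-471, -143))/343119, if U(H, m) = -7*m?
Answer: -37104/114373 ≈ -0.32441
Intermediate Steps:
(-112313 + U(-471, -143))/343119 = (-112313 - 7*(-143))/343119 = (-112313 + 1001)*(1/343119) = -111312*1/343119 = -37104/114373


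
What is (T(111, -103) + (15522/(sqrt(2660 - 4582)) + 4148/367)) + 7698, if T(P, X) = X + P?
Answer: 2832250/367 - 7761*I*sqrt(2)/31 ≈ 7717.3 - 354.06*I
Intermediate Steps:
T(P, X) = P + X
(T(111, -103) + (15522/(sqrt(2660 - 4582)) + 4148/367)) + 7698 = ((111 - 103) + (15522/(sqrt(2660 - 4582)) + 4148/367)) + 7698 = (8 + (15522/(sqrt(-1922)) + 4148*(1/367))) + 7698 = (8 + (15522/((31*I*sqrt(2))) + 4148/367)) + 7698 = (8 + (15522*(-I*sqrt(2)/62) + 4148/367)) + 7698 = (8 + (-7761*I*sqrt(2)/31 + 4148/367)) + 7698 = (8 + (4148/367 - 7761*I*sqrt(2)/31)) + 7698 = (7084/367 - 7761*I*sqrt(2)/31) + 7698 = 2832250/367 - 7761*I*sqrt(2)/31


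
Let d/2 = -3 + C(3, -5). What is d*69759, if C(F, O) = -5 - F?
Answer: -1534698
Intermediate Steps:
d = -22 (d = 2*(-3 + (-5 - 1*3)) = 2*(-3 + (-5 - 3)) = 2*(-3 - 8) = 2*(-11) = -22)
d*69759 = -22*69759 = -1534698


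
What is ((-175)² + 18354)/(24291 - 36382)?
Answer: -48979/12091 ≈ -4.0509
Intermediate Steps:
((-175)² + 18354)/(24291 - 36382) = (30625 + 18354)/(-12091) = 48979*(-1/12091) = -48979/12091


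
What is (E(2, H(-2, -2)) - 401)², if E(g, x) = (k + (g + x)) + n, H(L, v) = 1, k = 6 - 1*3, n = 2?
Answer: 154449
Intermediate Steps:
k = 3 (k = 6 - 3 = 3)
E(g, x) = 5 + g + x (E(g, x) = (3 + (g + x)) + 2 = (3 + g + x) + 2 = 5 + g + x)
(E(2, H(-2, -2)) - 401)² = ((5 + 2 + 1) - 401)² = (8 - 401)² = (-393)² = 154449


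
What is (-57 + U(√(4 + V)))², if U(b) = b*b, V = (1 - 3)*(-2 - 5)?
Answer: 1521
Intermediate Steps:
V = 14 (V = -2*(-7) = 14)
U(b) = b²
(-57 + U(√(4 + V)))² = (-57 + (√(4 + 14))²)² = (-57 + (√18)²)² = (-57 + (3*√2)²)² = (-57 + 18)² = (-39)² = 1521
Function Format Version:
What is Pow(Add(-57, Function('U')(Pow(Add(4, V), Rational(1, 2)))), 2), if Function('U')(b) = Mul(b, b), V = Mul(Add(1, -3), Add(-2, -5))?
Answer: 1521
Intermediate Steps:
V = 14 (V = Mul(-2, -7) = 14)
Function('U')(b) = Pow(b, 2)
Pow(Add(-57, Function('U')(Pow(Add(4, V), Rational(1, 2)))), 2) = Pow(Add(-57, Pow(Pow(Add(4, 14), Rational(1, 2)), 2)), 2) = Pow(Add(-57, Pow(Pow(18, Rational(1, 2)), 2)), 2) = Pow(Add(-57, Pow(Mul(3, Pow(2, Rational(1, 2))), 2)), 2) = Pow(Add(-57, 18), 2) = Pow(-39, 2) = 1521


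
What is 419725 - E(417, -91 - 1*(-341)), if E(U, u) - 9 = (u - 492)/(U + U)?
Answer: 175021693/417 ≈ 4.1972e+5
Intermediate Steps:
E(U, u) = 9 + (-492 + u)/(2*U) (E(U, u) = 9 + (u - 492)/(U + U) = 9 + (-492 + u)/((2*U)) = 9 + (-492 + u)*(1/(2*U)) = 9 + (-492 + u)/(2*U))
419725 - E(417, -91 - 1*(-341)) = 419725 - (-492 + (-91 - 1*(-341)) + 18*417)/(2*417) = 419725 - (-492 + (-91 + 341) + 7506)/(2*417) = 419725 - (-492 + 250 + 7506)/(2*417) = 419725 - 7264/(2*417) = 419725 - 1*3632/417 = 419725 - 3632/417 = 175021693/417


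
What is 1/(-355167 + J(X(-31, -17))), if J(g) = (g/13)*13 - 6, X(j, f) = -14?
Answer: -1/355187 ≈ -2.8154e-6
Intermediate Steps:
J(g) = -6 + g (J(g) = (g*(1/13))*13 - 6 = (g/13)*13 - 6 = g - 6 = -6 + g)
1/(-355167 + J(X(-31, -17))) = 1/(-355167 + (-6 - 14)) = 1/(-355167 - 20) = 1/(-355187) = -1/355187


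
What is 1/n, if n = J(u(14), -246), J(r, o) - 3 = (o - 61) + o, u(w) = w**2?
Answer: -1/550 ≈ -0.0018182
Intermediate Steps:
J(r, o) = -58 + 2*o (J(r, o) = 3 + ((o - 61) + o) = 3 + ((-61 + o) + o) = 3 + (-61 + 2*o) = -58 + 2*o)
n = -550 (n = -58 + 2*(-246) = -58 - 492 = -550)
1/n = 1/(-550) = -1/550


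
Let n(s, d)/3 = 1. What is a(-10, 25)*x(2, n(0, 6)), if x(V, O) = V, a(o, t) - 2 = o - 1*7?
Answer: -30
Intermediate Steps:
a(o, t) = -5 + o (a(o, t) = 2 + (o - 1*7) = 2 + (o - 7) = 2 + (-7 + o) = -5 + o)
n(s, d) = 3 (n(s, d) = 3*1 = 3)
a(-10, 25)*x(2, n(0, 6)) = (-5 - 10)*2 = -15*2 = -30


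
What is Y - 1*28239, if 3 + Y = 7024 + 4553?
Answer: -16665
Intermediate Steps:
Y = 11574 (Y = -3 + (7024 + 4553) = -3 + 11577 = 11574)
Y - 1*28239 = 11574 - 1*28239 = 11574 - 28239 = -16665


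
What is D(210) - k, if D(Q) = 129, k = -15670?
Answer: 15799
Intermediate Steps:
D(210) - k = 129 - 1*(-15670) = 129 + 15670 = 15799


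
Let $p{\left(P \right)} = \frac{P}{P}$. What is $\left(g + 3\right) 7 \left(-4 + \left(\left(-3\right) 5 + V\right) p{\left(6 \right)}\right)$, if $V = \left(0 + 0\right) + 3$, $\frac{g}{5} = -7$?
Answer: $3584$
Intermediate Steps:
$g = -35$ ($g = 5 \left(-7\right) = -35$)
$V = 3$ ($V = 0 + 3 = 3$)
$p{\left(P \right)} = 1$
$\left(g + 3\right) 7 \left(-4 + \left(\left(-3\right) 5 + V\right) p{\left(6 \right)}\right) = \left(-35 + 3\right) 7 \left(-4 + \left(\left(-3\right) 5 + 3\right) 1\right) = \left(-32\right) 7 \left(-4 + \left(-15 + 3\right) 1\right) = - 224 \left(-4 - 12\right) = \left(-224\right) \left(-16\right) = 3584$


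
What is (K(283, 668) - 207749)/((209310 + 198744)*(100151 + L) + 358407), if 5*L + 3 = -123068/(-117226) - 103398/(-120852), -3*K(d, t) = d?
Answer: -102240131482275/20103010033086627338 ≈ -5.0858e-6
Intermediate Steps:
K(d, t) = -d/3
L = -1292253481/5902915230 (L = -3/5 + (-123068/(-117226) - 103398/(-120852))/5 = -3/5 + (-123068*(-1/117226) - 103398*(-1/120852))/5 = -3/5 + (61534/58613 + 17233/20142)/5 = -3/5 + (1/5)*(2249495657/1180583046) = -3/5 + 2249495657/5902915230 = -1292253481/5902915230 ≈ -0.21892)
(K(283, 668) - 207749)/((209310 + 198744)*(100151 + L) + 358407) = (-1/3*283 - 207749)/((209310 + 198744)*(100151 - 1292253481/5902915230) + 358407) = (-283/3 - 207749)/(408054*(591181570946249/5902915230) + 358407) = -623530/(3*(40205667458483448241/983819205 + 358407)) = -623530/(3*40206020066173254676/983819205) = -623530/3*983819205/40206020066173254676 = -102240131482275/20103010033086627338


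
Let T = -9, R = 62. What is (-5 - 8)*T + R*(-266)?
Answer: -16375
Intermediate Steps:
(-5 - 8)*T + R*(-266) = (-5 - 8)*(-9) + 62*(-266) = -13*(-9) - 16492 = 117 - 16492 = -16375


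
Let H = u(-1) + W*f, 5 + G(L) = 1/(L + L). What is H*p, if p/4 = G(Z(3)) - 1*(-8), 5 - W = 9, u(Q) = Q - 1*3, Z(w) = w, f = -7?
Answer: 304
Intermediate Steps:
u(Q) = -3 + Q (u(Q) = Q - 3 = -3 + Q)
W = -4 (W = 5 - 1*9 = 5 - 9 = -4)
G(L) = -5 + 1/(2*L) (G(L) = -5 + 1/(L + L) = -5 + 1/(2*L))
p = 38/3 (p = 4*((-5 + (½)/3) - 1*(-8)) = 4*((-5 + (½)*(⅓)) + 8) = 4*((-5 + ⅙) + 8) = 4*(-29/6 + 8) = 4*(19/6) = 38/3 ≈ 12.667)
H = 24 (H = (-3 - 1) - 4*(-7) = -4 + 28 = 24)
H*p = 24*(38/3) = 304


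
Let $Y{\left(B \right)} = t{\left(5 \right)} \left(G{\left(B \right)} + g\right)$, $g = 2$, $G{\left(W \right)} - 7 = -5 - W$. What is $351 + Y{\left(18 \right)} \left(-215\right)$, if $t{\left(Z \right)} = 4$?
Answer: $12391$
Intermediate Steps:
$G{\left(W \right)} = 2 - W$ ($G{\left(W \right)} = 7 - \left(5 + W\right) = 2 - W$)
$Y{\left(B \right)} = 16 - 4 B$ ($Y{\left(B \right)} = 4 \left(\left(2 - B\right) + 2\right) = 4 \left(4 - B\right) = 16 - 4 B$)
$351 + Y{\left(18 \right)} \left(-215\right) = 351 + \left(16 - 72\right) \left(-215\right) = 351 - -12040 = 351 + 12040 = 12391$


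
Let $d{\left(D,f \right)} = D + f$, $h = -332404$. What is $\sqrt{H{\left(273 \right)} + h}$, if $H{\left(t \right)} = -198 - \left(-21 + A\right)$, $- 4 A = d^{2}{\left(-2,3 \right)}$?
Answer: $\frac{i \sqrt{1330323}}{2} \approx 576.7 i$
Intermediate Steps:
$A = - \frac{1}{4}$ ($A = - \frac{\left(-2 + 3\right)^{2}}{4} = - \frac{1^{2}}{4} = \left(- \frac{1}{4}\right) 1 = - \frac{1}{4} \approx -0.25$)
$H{\left(t \right)} = - \frac{707}{4}$ ($H{\left(t \right)} = -198 - \left(-21 - \frac{1}{4}\right) = -198 - - \frac{85}{4} = -198 + \frac{85}{4} = - \frac{707}{4}$)
$\sqrt{H{\left(273 \right)} + h} = \sqrt{- \frac{707}{4} - 332404} = \sqrt{- \frac{1330323}{4}} = \frac{i \sqrt{1330323}}{2}$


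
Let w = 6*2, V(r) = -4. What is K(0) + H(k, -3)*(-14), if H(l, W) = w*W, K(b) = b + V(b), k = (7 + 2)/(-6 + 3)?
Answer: 500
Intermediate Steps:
k = -3 (k = 9/(-3) = 9*(-⅓) = -3)
K(b) = -4 + b (K(b) = b - 4 = -4 + b)
w = 12
H(l, W) = 12*W
K(0) + H(k, -3)*(-14) = (-4 + 0) + (12*(-3))*(-14) = -4 - 36*(-14) = -4 + 504 = 500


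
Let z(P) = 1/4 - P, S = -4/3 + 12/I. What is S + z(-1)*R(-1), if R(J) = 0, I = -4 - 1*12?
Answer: -25/12 ≈ -2.0833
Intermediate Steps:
I = -16 (I = -4 - 12 = -16)
S = -25/12 (S = -4/3 + 12/(-16) = -4*⅓ + 12*(-1/16) = -4/3 - ¾ = -25/12 ≈ -2.0833)
z(P) = ¼ - P
S + z(-1)*R(-1) = -25/12 + (¼ - 1*(-1))*0 = -25/12 + (¼ + 1)*0 = -25/12 + (5/4)*0 = -25/12 + 0 = -25/12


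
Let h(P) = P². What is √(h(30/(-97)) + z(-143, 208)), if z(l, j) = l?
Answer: I*√1344587/97 ≈ 11.954*I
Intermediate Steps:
√(h(30/(-97)) + z(-143, 208)) = √((30/(-97))² - 143) = √((30*(-1/97))² - 143) = √((-30/97)² - 143) = √(900/9409 - 143) = √(-1344587/9409) = I*√1344587/97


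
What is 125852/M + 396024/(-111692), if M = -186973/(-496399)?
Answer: 1744409676960166/5220847079 ≈ 3.3412e+5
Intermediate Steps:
M = 186973/496399 (M = -186973*(-1/496399) = 186973/496399 ≈ 0.37666)
125852/M + 396024/(-111692) = 125852/(186973/496399) + 396024/(-111692) = 125852*(496399/186973) + 396024*(-1/111692) = 62472806948/186973 - 99006/27923 = 1744409676960166/5220847079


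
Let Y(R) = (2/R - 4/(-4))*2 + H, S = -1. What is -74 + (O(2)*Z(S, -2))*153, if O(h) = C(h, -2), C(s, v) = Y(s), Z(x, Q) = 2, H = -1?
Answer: 844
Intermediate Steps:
Y(R) = 1 + 4/R (Y(R) = (2/R - 4/(-4))*2 - 1 = (2/R - 4*(-¼))*2 - 1 = (2/R + 1)*2 - 1 = (1 + 2/R)*2 - 1 = (2 + 4/R) - 1 = 1 + 4/R)
C(s, v) = (4 + s)/s
O(h) = (4 + h)/h
-74 + (O(2)*Z(S, -2))*153 = -74 + (((4 + 2)/2)*2)*153 = -74 + (((½)*6)*2)*153 = -74 + (3*2)*153 = -74 + 6*153 = -74 + 918 = 844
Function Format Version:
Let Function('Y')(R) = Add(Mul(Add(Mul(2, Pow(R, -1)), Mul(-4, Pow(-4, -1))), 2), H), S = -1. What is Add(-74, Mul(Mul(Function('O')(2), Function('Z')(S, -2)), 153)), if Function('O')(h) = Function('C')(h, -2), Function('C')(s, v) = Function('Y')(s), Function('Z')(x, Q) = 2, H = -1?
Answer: 844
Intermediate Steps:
Function('Y')(R) = Add(1, Mul(4, Pow(R, -1))) (Function('Y')(R) = Add(Mul(Add(Mul(2, Pow(R, -1)), Mul(-4, Pow(-4, -1))), 2), -1) = Add(Mul(Add(Mul(2, Pow(R, -1)), Mul(-4, Rational(-1, 4))), 2), -1) = Add(Mul(Add(Mul(2, Pow(R, -1)), 1), 2), -1) = Add(Mul(Add(1, Mul(2, Pow(R, -1))), 2), -1) = Add(Add(2, Mul(4, Pow(R, -1))), -1) = Add(1, Mul(4, Pow(R, -1))))
Function('C')(s, v) = Mul(Pow(s, -1), Add(4, s))
Function('O')(h) = Mul(Pow(h, -1), Add(4, h))
Add(-74, Mul(Mul(Function('O')(2), Function('Z')(S, -2)), 153)) = Add(-74, Mul(Mul(Mul(Pow(2, -1), Add(4, 2)), 2), 153)) = Add(-74, Mul(Mul(Mul(Rational(1, 2), 6), 2), 153)) = Add(-74, Mul(Mul(3, 2), 153)) = Add(-74, Mul(6, 153)) = Add(-74, 918) = 844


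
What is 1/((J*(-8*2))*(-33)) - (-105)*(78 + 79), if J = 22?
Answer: 191489761/11616 ≈ 16485.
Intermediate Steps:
1/((J*(-8*2))*(-33)) - (-105)*(78 + 79) = 1/((22*(-8*2))*(-33)) - (-105)*(78 + 79) = 1/((22*(-16))*(-33)) - (-105)*157 = 1/(-352*(-33)) - 1*(-16485) = 1/11616 + 16485 = 191489761/11616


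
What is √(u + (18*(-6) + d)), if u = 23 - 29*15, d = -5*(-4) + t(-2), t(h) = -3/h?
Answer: I*√1994/2 ≈ 22.327*I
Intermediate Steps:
d = 43/2 (d = -5*(-4) - 3/(-2) = 20 - 3*(-½) = 20 + 3/2 = 43/2 ≈ 21.500)
u = -412 (u = 23 - 435 = -412)
√(u + (18*(-6) + d)) = √(-412 + (18*(-6) + 43/2)) = √(-412 + (-108 + 43/2)) = √(-412 - 173/2) = √(-997/2) = I*√1994/2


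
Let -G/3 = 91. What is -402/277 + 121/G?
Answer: -143263/75621 ≈ -1.8945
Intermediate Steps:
G = -273 (G = -3*91 = -273)
-402/277 + 121/G = -402/277 + 121/(-273) = -402*1/277 + 121*(-1/273) = -402/277 - 121/273 = -143263/75621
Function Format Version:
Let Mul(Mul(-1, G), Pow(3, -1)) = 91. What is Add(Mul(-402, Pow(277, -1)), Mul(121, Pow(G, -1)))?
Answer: Rational(-143263, 75621) ≈ -1.8945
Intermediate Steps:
G = -273 (G = Mul(-3, 91) = -273)
Add(Mul(-402, Pow(277, -1)), Mul(121, Pow(G, -1))) = Add(Mul(-402, Pow(277, -1)), Mul(121, Pow(-273, -1))) = Add(Mul(-402, Rational(1, 277)), Mul(121, Rational(-1, 273))) = Add(Rational(-402, 277), Rational(-121, 273)) = Rational(-143263, 75621)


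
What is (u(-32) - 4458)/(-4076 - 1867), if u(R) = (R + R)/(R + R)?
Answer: 4457/5943 ≈ 0.74996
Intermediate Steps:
u(R) = 1 (u(R) = (2*R)/((2*R)) = (2*R)*(1/(2*R)) = 1)
(u(-32) - 4458)/(-4076 - 1867) = (1 - 4458)/(-4076 - 1867) = -4457/(-5943) = -4457*(-1/5943) = 4457/5943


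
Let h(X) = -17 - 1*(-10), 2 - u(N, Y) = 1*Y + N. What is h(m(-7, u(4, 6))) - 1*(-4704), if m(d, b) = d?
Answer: 4697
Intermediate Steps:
u(N, Y) = 2 - N - Y (u(N, Y) = 2 - (1*Y + N) = 2 - (Y + N) = 2 - (N + Y) = 2 + (-N - Y) = 2 - N - Y)
h(X) = -7 (h(X) = -17 + 10 = -7)
h(m(-7, u(4, 6))) - 1*(-4704) = -7 - 1*(-4704) = -7 + 4704 = 4697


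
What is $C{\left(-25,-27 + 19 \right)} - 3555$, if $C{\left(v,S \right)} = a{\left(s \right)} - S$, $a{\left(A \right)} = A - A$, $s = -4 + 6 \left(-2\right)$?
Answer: $-3547$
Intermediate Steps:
$s = -16$ ($s = -4 - 12 = -16$)
$a{\left(A \right)} = 0$
$C{\left(v,S \right)} = - S$ ($C{\left(v,S \right)} = 0 - S = - S$)
$C{\left(-25,-27 + 19 \right)} - 3555 = - (-27 + 19) - 3555 = \left(-1\right) \left(-8\right) - 3555 = 8 - 3555 = -3547$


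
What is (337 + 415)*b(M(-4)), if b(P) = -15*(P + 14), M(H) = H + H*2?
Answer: -22560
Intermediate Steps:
M(H) = 3*H (M(H) = H + 2*H = 3*H)
b(P) = -210 - 15*P (b(P) = -15*(14 + P) = -210 - 15*P)
(337 + 415)*b(M(-4)) = (337 + 415)*(-210 - 45*(-4)) = 752*(-210 - 15*(-12)) = 752*(-210 + 180) = 752*(-30) = -22560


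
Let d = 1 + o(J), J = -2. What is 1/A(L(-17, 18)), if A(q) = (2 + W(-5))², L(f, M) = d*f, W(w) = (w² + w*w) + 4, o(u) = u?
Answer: 1/3136 ≈ 0.00031888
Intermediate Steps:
W(w) = 4 + 2*w² (W(w) = (w² + w²) + 4 = 2*w² + 4 = 4 + 2*w²)
d = -1 (d = 1 - 2 = -1)
L(f, M) = -f
A(q) = 3136 (A(q) = (2 + (4 + 2*(-5)²))² = (2 + (4 + 2*25))² = (2 + (4 + 50))² = (2 + 54)² = 56² = 3136)
1/A(L(-17, 18)) = 1/3136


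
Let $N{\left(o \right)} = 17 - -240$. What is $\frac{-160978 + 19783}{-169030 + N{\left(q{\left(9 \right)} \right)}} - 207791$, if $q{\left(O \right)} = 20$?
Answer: $- \frac{35069369248}{168773} \approx -2.0779 \cdot 10^{5}$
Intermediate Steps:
$N{\left(o \right)} = 257$ ($N{\left(o \right)} = 17 + 240 = 257$)
$\frac{-160978 + 19783}{-169030 + N{\left(q{\left(9 \right)} \right)}} - 207791 = \frac{-160978 + 19783}{-169030 + 257} - 207791 = - \frac{141195}{-168773} - 207791 = \left(-141195\right) \left(- \frac{1}{168773}\right) - 207791 = \frac{141195}{168773} - 207791 = - \frac{35069369248}{168773}$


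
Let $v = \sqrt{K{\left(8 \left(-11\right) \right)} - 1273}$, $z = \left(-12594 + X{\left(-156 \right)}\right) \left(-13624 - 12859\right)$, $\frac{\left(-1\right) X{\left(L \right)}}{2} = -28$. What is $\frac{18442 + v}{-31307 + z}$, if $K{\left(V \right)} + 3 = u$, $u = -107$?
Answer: $\frac{18442}{332012547} + \frac{i \sqrt{1383}}{332012547} \approx 5.5546 \cdot 10^{-5} + 1.1201 \cdot 10^{-7} i$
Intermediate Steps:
$X{\left(L \right)} = 56$ ($X{\left(L \right)} = \left(-2\right) \left(-28\right) = 56$)
$z = 332043854$ ($z = \left(-12594 + 56\right) \left(-13624 - 12859\right) = \left(-12538\right) \left(-26483\right) = 332043854$)
$K{\left(V \right)} = -110$ ($K{\left(V \right)} = -3 - 107 = -110$)
$v = i \sqrt{1383}$ ($v = \sqrt{-110 - 1273} = \sqrt{-1383} = i \sqrt{1383} \approx 37.189 i$)
$\frac{18442 + v}{-31307 + z} = \frac{18442 + i \sqrt{1383}}{-31307 + 332043854} = \frac{18442 + i \sqrt{1383}}{332012547} = \left(18442 + i \sqrt{1383}\right) \frac{1}{332012547} = \frac{18442}{332012547} + \frac{i \sqrt{1383}}{332012547}$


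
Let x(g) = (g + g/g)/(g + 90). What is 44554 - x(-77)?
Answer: 579278/13 ≈ 44560.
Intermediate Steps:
x(g) = (1 + g)/(90 + g) (x(g) = (g + 1)/(90 + g) = (1 + g)/(90 + g))
44554 - x(-77) = 44554 - (1 - 77)/(90 - 77) = 44554 - (-76)/13 = 44554 - 1*(-76/13) = 44554 + 76/13 = 579278/13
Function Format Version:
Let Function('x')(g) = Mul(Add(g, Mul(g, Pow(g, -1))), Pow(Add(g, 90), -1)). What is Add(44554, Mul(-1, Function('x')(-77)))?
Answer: Rational(579278, 13) ≈ 44560.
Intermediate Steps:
Function('x')(g) = Mul(Pow(Add(90, g), -1), Add(1, g)) (Function('x')(g) = Mul(Add(g, 1), Pow(Add(90, g), -1)) = Mul(Add(1, g), Pow(Add(90, g), -1)) = Mul(Pow(Add(90, g), -1), Add(1, g)))
Add(44554, Mul(-1, Function('x')(-77))) = Add(44554, Mul(-1, Mul(Pow(Add(90, -77), -1), Add(1, -77)))) = Add(44554, Mul(-1, Mul(Pow(13, -1), -76))) = Add(44554, Mul(-1, Mul(Rational(1, 13), -76))) = Add(44554, Mul(-1, Rational(-76, 13))) = Add(44554, Rational(76, 13)) = Rational(579278, 13)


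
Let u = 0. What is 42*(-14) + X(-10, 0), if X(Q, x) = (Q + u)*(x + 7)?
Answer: -658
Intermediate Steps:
X(Q, x) = Q*(7 + x) (X(Q, x) = (Q + 0)*(x + 7) = Q*(7 + x))
42*(-14) + X(-10, 0) = 42*(-14) - 10*(7 + 0) = -588 - 10*7 = -588 - 70 = -658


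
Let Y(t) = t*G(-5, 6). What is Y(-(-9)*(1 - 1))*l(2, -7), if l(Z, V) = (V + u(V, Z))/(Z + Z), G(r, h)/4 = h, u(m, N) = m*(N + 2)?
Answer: 0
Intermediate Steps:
u(m, N) = m*(2 + N)
G(r, h) = 4*h
Y(t) = 24*t (Y(t) = t*(4*6) = t*24 = 24*t)
l(Z, V) = (V + V*(2 + Z))/(2*Z) (l(Z, V) = (V + V*(2 + Z))/(Z + Z) = (V + V*(2 + Z))/((2*Z)) = (V + V*(2 + Z))*(1/(2*Z)) = (V + V*(2 + Z))/(2*Z))
Y(-(-9)*(1 - 1))*l(2, -7) = (24*(-(-9)*(1 - 1)))*((½)*(-7)*(3 + 2)/2) = (24*(-(-9)*0))*((½)*(-7)*(½)*5) = (24*(-3*0))*(-35/4) = (24*0)*(-35/4) = 0*(-35/4) = 0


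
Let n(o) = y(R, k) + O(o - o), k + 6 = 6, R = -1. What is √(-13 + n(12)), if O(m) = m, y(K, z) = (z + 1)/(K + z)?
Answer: I*√14 ≈ 3.7417*I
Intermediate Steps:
k = 0 (k = -6 + 6 = 0)
y(K, z) = (1 + z)/(K + z)
n(o) = -1 (n(o) = (1 + 0)/(-1 + 0) + (o - o) = 1/(-1) + 0 = -1*1 + 0 = -1 + 0 = -1)
√(-13 + n(12)) = √(-13 - 1) = √(-14) = I*√14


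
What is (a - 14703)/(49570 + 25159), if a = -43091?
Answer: -57794/74729 ≈ -0.77338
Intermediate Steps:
(a - 14703)/(49570 + 25159) = (-43091 - 14703)/(49570 + 25159) = -57794/74729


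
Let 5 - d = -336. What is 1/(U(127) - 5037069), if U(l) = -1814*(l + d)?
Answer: -1/5886021 ≈ -1.6989e-7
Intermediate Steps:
d = 341 (d = 5 - 1*(-336) = 5 + 336 = 341)
U(l) = -618574 - 1814*l (U(l) = -1814*(l + 341) = -1814*(341 + l) = -618574 - 1814*l)
1/(U(127) - 5037069) = 1/((-618574 - 1814*127) - 5037069) = 1/((-618574 - 230378) - 5037069) = 1/(-848952 - 5037069) = 1/(-5886021) = -1/5886021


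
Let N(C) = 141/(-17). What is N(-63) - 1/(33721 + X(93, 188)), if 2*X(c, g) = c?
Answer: -9522469/1148095 ≈ -8.2941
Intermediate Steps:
X(c, g) = c/2
N(C) = -141/17 (N(C) = 141*(-1/17) = -141/17)
N(-63) - 1/(33721 + X(93, 188)) = -141/17 - 1/(33721 + (½)*93) = -141/17 - 1/(33721 + 93/2) = -141/17 - 1/67535/2 = -141/17 - 1*2/67535 = -141/17 - 2/67535 = -9522469/1148095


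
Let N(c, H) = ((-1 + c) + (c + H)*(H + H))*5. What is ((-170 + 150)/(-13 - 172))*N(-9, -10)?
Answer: 200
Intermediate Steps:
N(c, H) = -5 + 5*c + 10*H*(H + c) (N(c, H) = ((-1 + c) + (H + c)*(2*H))*5 = ((-1 + c) + 2*H*(H + c))*5 = (-1 + c + 2*H*(H + c))*5 = -5 + 5*c + 10*H*(H + c))
((-170 + 150)/(-13 - 172))*N(-9, -10) = ((-170 + 150)/(-13 - 172))*(-5 + 5*(-9) + 10*(-10)**2 + 10*(-10)*(-9)) = (-20/(-185))*(-5 - 45 + 10*100 + 900) = (-20*(-1/185))*(-5 - 45 + 1000 + 900) = (4/37)*1850 = 200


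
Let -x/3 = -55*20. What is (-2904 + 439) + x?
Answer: 835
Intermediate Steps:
x = 3300 (x = -(-165)*20 = -3*(-1100) = 3300)
(-2904 + 439) + x = (-2904 + 439) + 3300 = -2465 + 3300 = 835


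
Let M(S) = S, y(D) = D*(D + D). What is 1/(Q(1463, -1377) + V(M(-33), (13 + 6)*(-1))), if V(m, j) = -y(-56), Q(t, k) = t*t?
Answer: 1/2134097 ≈ 4.6858e-7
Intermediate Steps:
y(D) = 2*D² (y(D) = D*(2*D) = 2*D²)
Q(t, k) = t²
V(m, j) = -6272 (V(m, j) = -2*(-56)² = -2*3136 = -1*6272 = -6272)
1/(Q(1463, -1377) + V(M(-33), (13 + 6)*(-1))) = 1/(1463² - 6272) = 1/(2140369 - 6272) = 1/2134097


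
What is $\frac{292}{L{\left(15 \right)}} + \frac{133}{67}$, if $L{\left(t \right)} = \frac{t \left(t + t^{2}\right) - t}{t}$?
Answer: $\frac{51351}{16013} \approx 3.2068$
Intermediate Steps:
$L{\left(t \right)} = \frac{- t + t \left(t + t^{2}\right)}{t}$
$\frac{292}{L{\left(15 \right)}} + \frac{133}{67} = \frac{292}{-1 + 15 + 15^{2}} + \frac{133}{67} = \frac{292}{-1 + 15 + 225} + 133 \cdot \frac{1}{67} = \frac{292}{239} + \frac{133}{67} = \frac{51351}{16013}$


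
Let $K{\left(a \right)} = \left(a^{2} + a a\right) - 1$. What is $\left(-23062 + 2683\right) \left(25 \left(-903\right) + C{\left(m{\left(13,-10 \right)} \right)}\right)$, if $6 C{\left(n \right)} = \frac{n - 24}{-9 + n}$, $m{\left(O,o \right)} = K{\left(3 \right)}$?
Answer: $\frac{7360942351}{16} \approx 4.6006 \cdot 10^{8}$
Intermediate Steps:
$K{\left(a \right)} = -1 + 2 a^{2}$ ($K{\left(a \right)} = \left(a^{2} + a^{2}\right) - 1 = 2 a^{2} - 1 = -1 + 2 a^{2}$)
$m{\left(O,o \right)} = 17$ ($m{\left(O,o \right)} = -1 + 2 \cdot 3^{2} = -1 + 2 \cdot 9 = -1 + 18 = 17$)
$C{\left(n \right)} = \frac{-24 + n}{6 \left(-9 + n\right)}$ ($C{\left(n \right)} = \frac{\left(n - 24\right) \frac{1}{-9 + n}}{6} = \frac{\left(-24 + n\right) \frac{1}{-9 + n}}{6} = \frac{\frac{1}{-9 + n} \left(-24 + n\right)}{6} = \frac{-24 + n}{6 \left(-9 + n\right)}$)
$\left(-23062 + 2683\right) \left(25 \left(-903\right) + C{\left(m{\left(13,-10 \right)} \right)}\right) = \left(-23062 + 2683\right) \left(25 \left(-903\right) + \frac{-24 + 17}{6 \left(-9 + 17\right)}\right) = - 20379 \left(-22575 + \frac{1}{6} \cdot \frac{1}{8} \left(-7\right)\right) = - 20379 \left(-22575 - \frac{7}{48}\right) = \left(-20379\right) \left(- \frac{1083607}{48}\right) = \frac{7360942351}{16}$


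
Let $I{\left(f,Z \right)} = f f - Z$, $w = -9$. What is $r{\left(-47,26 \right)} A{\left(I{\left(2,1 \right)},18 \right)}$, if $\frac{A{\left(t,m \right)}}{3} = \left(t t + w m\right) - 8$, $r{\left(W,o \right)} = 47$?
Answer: $-22701$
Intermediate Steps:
$I{\left(f,Z \right)} = f^{2} - Z$
$A{\left(t,m \right)} = -24 - 27 m + 3 t^{2}$ ($A{\left(t,m \right)} = 3 \left(\left(t t - 9 m\right) - 8\right) = 3 \left(\left(t^{2} - 9 m\right) - 8\right) = 3 \left(-8 + t^{2} - 9 m\right) = -24 - 27 m + 3 t^{2}$)
$r{\left(-47,26 \right)} A{\left(I{\left(2,1 \right)},18 \right)} = 47 \left(-24 - 486 + 3 \left(2^{2} - 1\right)^{2}\right) = 47 \left(-24 - 486 + 3 \left(4 - 1\right)^{2}\right) = 47 \left(-24 - 486 + 3 \cdot 3^{2}\right) = 47 \left(-24 - 486 + 3 \cdot 9\right) = 47 \left(-24 - 486 + 27\right) = 47 \left(-483\right) = -22701$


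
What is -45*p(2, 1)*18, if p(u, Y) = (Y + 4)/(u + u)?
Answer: -2025/2 ≈ -1012.5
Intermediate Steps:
p(u, Y) = (4 + Y)/(2*u) (p(u, Y) = (4 + Y)/((2*u)) = (4 + Y)*(1/(2*u)) = (4 + Y)/(2*u))
-45*p(2, 1)*18 = -45*(4 + 1)/(2*2)*18 = -45*5/(2*2)*18 = -45*5/4*18 = -225/4*18 = -2025/2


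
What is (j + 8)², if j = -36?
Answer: 784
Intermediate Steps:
(j + 8)² = (-36 + 8)² = (-28)² = 784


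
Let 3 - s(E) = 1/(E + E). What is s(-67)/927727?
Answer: 403/124315418 ≈ 3.2418e-6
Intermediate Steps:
s(E) = 3 - 1/(2*E) (s(E) = 3 - 1/(E + E) = 3 - 1/(2*E))
s(-67)/927727 = (3 - ½/(-67))/927727 = (3 - ½*(-1/67))*(1/927727) = (3 + 1/134)*(1/927727) = (403/134)*(1/927727) = 403/124315418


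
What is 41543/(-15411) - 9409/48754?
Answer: -2170389521/751347894 ≈ -2.8887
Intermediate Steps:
41543/(-15411) - 9409/48754 = 41543*(-1/15411) - 9409*1/48754 = -41543/15411 - 9409/48754 = -2170389521/751347894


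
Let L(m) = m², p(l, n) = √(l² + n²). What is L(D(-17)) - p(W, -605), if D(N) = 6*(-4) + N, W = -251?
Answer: 1681 - √429026 ≈ 1026.0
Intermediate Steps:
D(N) = -24 + N
L(D(-17)) - p(W, -605) = (-24 - 17)² - √((-251)² + (-605)²) = (-41)² - √(63001 + 366025) = 1681 - √429026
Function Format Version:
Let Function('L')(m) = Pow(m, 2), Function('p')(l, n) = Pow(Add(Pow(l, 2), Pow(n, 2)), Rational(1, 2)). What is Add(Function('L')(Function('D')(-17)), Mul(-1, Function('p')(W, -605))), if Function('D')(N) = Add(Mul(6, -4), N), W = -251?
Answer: Add(1681, Mul(-1, Pow(429026, Rational(1, 2)))) ≈ 1026.0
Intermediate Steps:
Function('D')(N) = Add(-24, N)
Add(Function('L')(Function('D')(-17)), Mul(-1, Function('p')(W, -605))) = Add(Pow(Add(-24, -17), 2), Mul(-1, Pow(Add(Pow(-251, 2), Pow(-605, 2)), Rational(1, 2)))) = Add(Pow(-41, 2), Mul(-1, Pow(Add(63001, 366025), Rational(1, 2)))) = Add(1681, Mul(-1, Pow(429026, Rational(1, 2))))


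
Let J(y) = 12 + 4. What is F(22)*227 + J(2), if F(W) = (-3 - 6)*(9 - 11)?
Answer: 4102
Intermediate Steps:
J(y) = 16
F(W) = 18 (F(W) = -9*(-2) = 18)
F(22)*227 + J(2) = 18*227 + 16 = 4086 + 16 = 4102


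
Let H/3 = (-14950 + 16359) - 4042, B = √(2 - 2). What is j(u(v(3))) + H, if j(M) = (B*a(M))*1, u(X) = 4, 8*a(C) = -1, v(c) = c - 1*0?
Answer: -7899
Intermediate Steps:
v(c) = c (v(c) = c + 0 = c)
a(C) = -⅛ (a(C) = (⅛)*(-1) = -⅛)
B = 0 (B = √0 = 0)
j(M) = 0 (j(M) = (0*(-⅛))*1 = 0*1 = 0)
H = -7899 (H = 3*((-14950 + 16359) - 4042) = 3*(1409 - 4042) = 3*(-2633) = -7899)
j(u(v(3))) + H = 0 - 7899 = -7899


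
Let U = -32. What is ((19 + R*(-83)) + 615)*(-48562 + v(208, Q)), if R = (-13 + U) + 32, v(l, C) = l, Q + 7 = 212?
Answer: -82830402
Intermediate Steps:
Q = 205 (Q = -7 + 212 = 205)
R = -13 (R = (-13 - 32) + 32 = -45 + 32 = -13)
((19 + R*(-83)) + 615)*(-48562 + v(208, Q)) = ((19 - 13*(-83)) + 615)*(-48562 + 208) = ((19 + 1079) + 615)*(-48354) = (1098 + 615)*(-48354) = 1713*(-48354) = -82830402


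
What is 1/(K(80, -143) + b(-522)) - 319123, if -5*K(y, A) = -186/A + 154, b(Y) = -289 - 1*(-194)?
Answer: -28763514074/90133 ≈ -3.1912e+5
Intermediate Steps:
b(Y) = -95 (b(Y) = -289 + 194 = -95)
K(y, A) = -154/5 + 186/(5*A) (K(y, A) = -(-186/A + 154)/5 = -(154 - 186/A)/5 = -154/5 + 186/(5*A))
1/(K(80, -143) + b(-522)) - 319123 = 1/((⅖)*(93 - 77*(-143))/(-143) - 95) - 319123 = 1/((⅖)*(-1/143)*(93 + 11011) - 95) - 319123 = 1/((⅖)*(-1/143)*11104 - 95) - 319123 = 1/(-22208/715 - 95) - 319123 = 1/(-90133/715) - 319123 = -715/90133 - 319123 = -28763514074/90133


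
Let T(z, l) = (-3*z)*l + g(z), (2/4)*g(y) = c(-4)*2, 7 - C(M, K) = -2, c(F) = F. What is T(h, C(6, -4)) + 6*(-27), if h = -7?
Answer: 11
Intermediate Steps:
C(M, K) = 9 (C(M, K) = 7 - 1*(-2) = 7 + 2 = 9)
g(y) = -16 (g(y) = 2*(-4*2) = 2*(-8) = -16)
T(z, l) = -16 - 3*l*z (T(z, l) = (-3*z)*l - 16 = -3*l*z - 16 = -16 - 3*l*z)
T(h, C(6, -4)) + 6*(-27) = (-16 - 3*9*(-7)) + 6*(-27) = (-16 + 189) - 162 = 173 - 162 = 11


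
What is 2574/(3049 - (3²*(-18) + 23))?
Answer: 1287/1594 ≈ 0.80740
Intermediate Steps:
2574/(3049 - (3²*(-18) + 23)) = 2574/(3049 - (9*(-18) + 23)) = 2574/(3049 - (-162 + 23)) = 2574/(3049 - 1*(-139)) = 2574/(3049 + 139) = 2574/3188 = 2574*(1/3188) = 1287/1594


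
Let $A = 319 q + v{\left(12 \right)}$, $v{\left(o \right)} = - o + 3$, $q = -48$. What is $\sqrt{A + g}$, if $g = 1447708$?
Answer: $\sqrt{1432387} \approx 1196.8$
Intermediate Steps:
$v{\left(o \right)} = 3 - o$
$A = -15321$ ($A = 319 \left(-48\right) + \left(3 - 12\right) = -15312 + \left(3 - 12\right) = -15312 - 9 = -15321$)
$\sqrt{A + g} = \sqrt{-15321 + 1447708} = \sqrt{1432387}$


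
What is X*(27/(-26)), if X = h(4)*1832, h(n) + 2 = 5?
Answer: -74196/13 ≈ -5707.4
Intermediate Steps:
h(n) = 3 (h(n) = -2 + 5 = 3)
X = 5496 (X = 3*1832 = 5496)
X*(27/(-26)) = 5496*(27/(-26)) = 5496*(27*(-1/26)) = 5496*(-27/26) = -74196/13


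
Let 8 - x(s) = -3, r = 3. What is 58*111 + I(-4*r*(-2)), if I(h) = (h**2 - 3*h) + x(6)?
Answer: 6953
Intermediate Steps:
x(s) = 11 (x(s) = 8 - 1*(-3) = 8 + 3 = 11)
I(h) = 11 + h**2 - 3*h (I(h) = (h**2 - 3*h) + 11 = 11 + h**2 - 3*h)
58*111 + I(-4*r*(-2)) = 58*111 + (11 + (-4*3*(-2))**2 - 3*(-4*3)*(-2)) = 6438 + (11 + (-12*(-2))**2 - (-36)*(-2)) = 6438 + (11 + 24**2 - 3*24) = 6438 + (11 + 576 - 72) = 6438 + 515 = 6953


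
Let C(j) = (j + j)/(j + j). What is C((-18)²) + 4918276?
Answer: 4918277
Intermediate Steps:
C(j) = 1 (C(j) = (2*j)/((2*j)) = (2*j)*(1/(2*j)) = 1)
C((-18)²) + 4918276 = 1 + 4918276 = 4918277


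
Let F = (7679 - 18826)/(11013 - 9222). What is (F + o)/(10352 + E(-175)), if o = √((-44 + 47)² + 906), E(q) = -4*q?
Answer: -11147/19794132 + √915/11052 ≈ 0.0021738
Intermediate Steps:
o = √915 (o = √(3² + 906) = √(9 + 906) = √915 ≈ 30.249)
F = -11147/1791 ≈ -6.2239
(F + o)/(10352 + E(-175)) = (-11147/1791 + √915)/(10352 - 4*(-175)) = (-11147/1791 + √915)/(10352 + 700) = (-11147/1791 + √915)/11052 = (-11147/1791 + √915)*(1/11052) = -11147/19794132 + √915/11052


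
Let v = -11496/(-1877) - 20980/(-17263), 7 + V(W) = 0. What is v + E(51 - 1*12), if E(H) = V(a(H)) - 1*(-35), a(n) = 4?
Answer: 1145109136/32402651 ≈ 35.340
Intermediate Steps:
V(W) = -7 (V(W) = -7 + 0 = -7)
v = 237834908/32402651 (v = -11496*(-1/1877) - 20980*(-1/17263) = 11496/1877 + 20980/17263 = 237834908/32402651 ≈ 7.3400)
E(H) = 28 (E(H) = -7 - 1*(-35) = -7 + 35 = 28)
v + E(51 - 1*12) = 237834908/32402651 + 28 = 1145109136/32402651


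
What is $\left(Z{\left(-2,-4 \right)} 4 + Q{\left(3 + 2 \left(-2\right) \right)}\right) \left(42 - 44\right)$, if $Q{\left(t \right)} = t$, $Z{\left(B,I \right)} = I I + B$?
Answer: $-110$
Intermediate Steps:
$Z{\left(B,I \right)} = B + I^{2}$ ($Z{\left(B,I \right)} = I^{2} + B = B + I^{2}$)
$\left(Z{\left(-2,-4 \right)} 4 + Q{\left(3 + 2 \left(-2\right) \right)}\right) \left(42 - 44\right) = \left(\left(-2 + \left(-4\right)^{2}\right) 4 + \left(3 + 2 \left(-2\right)\right)\right) \left(42 - 44\right) = \left(\left(-2 + 16\right) 4 + \left(3 - 4\right)\right) \left(-2\right) = \left(14 \cdot 4 - 1\right) \left(-2\right) = \left(56 - 1\right) \left(-2\right) = 55 \left(-2\right) = -110$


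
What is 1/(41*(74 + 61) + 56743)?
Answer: 1/62278 ≈ 1.6057e-5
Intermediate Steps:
1/(41*(74 + 61) + 56743) = 1/(41*135 + 56743) = 1/(5535 + 56743) = 1/62278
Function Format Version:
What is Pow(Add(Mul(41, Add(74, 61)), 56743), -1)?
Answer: Rational(1, 62278) ≈ 1.6057e-5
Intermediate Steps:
Pow(Add(Mul(41, Add(74, 61)), 56743), -1) = Pow(Add(Mul(41, 135), 56743), -1) = Pow(Add(5535, 56743), -1) = Pow(62278, -1) = Rational(1, 62278)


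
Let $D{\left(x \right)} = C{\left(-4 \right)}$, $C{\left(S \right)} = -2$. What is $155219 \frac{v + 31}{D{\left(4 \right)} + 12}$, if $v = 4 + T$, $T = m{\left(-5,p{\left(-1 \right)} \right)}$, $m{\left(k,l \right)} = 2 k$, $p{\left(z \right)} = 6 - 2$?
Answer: $\frac{776095}{2} \approx 3.8805 \cdot 10^{5}$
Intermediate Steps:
$p{\left(z \right)} = 4$
$T = -10$ ($T = 2 \left(-5\right) = -10$)
$D{\left(x \right)} = -2$
$v = -6$ ($v = 4 - 10 = -6$)
$155219 \frac{v + 31}{D{\left(4 \right)} + 12} = 155219 \frac{-6 + 31}{-2 + 12} = 155219 \cdot \frac{25}{10} = 155219 \cdot 25 \cdot \frac{1}{10} = 155219 \cdot \frac{5}{2} = \frac{776095}{2}$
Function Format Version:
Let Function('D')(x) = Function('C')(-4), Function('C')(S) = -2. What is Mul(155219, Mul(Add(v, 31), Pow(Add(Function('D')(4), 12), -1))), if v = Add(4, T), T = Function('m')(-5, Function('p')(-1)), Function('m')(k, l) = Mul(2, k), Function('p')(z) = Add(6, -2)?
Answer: Rational(776095, 2) ≈ 3.8805e+5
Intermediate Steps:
Function('p')(z) = 4
T = -10 (T = Mul(2, -5) = -10)
Function('D')(x) = -2
v = -6 (v = Add(4, -10) = -6)
Mul(155219, Mul(Add(v, 31), Pow(Add(Function('D')(4), 12), -1))) = Mul(155219, Mul(Add(-6, 31), Pow(Add(-2, 12), -1))) = Mul(155219, Mul(25, Pow(10, -1))) = Mul(155219, Mul(25, Rational(1, 10))) = Mul(155219, Rational(5, 2)) = Rational(776095, 2)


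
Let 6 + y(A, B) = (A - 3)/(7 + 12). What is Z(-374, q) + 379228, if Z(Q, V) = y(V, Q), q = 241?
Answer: 7205456/19 ≈ 3.7923e+5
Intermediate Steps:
y(A, B) = -117/19 + A/19 (y(A, B) = -6 + (A - 3)/(7 + 12) = -6 + (-3 + A)/19 = -6 + (-3 + A)*(1/19) = -6 + (-3/19 + A/19) = -117/19 + A/19)
Z(Q, V) = -117/19 + V/19
Z(-374, q) + 379228 = (-117/19 + (1/19)*241) + 379228 = (-117/19 + 241/19) + 379228 = 124/19 + 379228 = 7205456/19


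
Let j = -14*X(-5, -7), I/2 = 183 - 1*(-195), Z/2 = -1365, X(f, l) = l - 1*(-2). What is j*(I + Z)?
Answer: -138180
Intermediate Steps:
X(f, l) = 2 + l (X(f, l) = l + 2 = 2 + l)
Z = -2730 (Z = 2*(-1365) = -2730)
I = 756 (I = 2*(183 - 1*(-195)) = 2*(183 + 195) = 2*378 = 756)
j = 70 (j = -14*(2 - 7) = -14*(-5) = 70)
j*(I + Z) = 70*(756 - 2730) = 70*(-1974) = -138180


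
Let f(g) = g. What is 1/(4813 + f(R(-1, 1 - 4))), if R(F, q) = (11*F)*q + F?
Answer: 1/4845 ≈ 0.00020640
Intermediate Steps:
R(F, q) = F + 11*F*q (R(F, q) = 11*F*q + F = F + 11*F*q)
1/(4813 + f(R(-1, 1 - 4))) = 1/(4813 - (1 + 11*(1 - 4))) = 1/(4813 - (1 + 11*(-3))) = 1/(4813 - (1 - 33)) = 1/(4813 - 1*(-32)) = 1/(4813 + 32) = 1/4845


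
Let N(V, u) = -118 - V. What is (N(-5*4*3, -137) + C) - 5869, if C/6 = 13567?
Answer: 75475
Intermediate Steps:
C = 81402 (C = 6*13567 = 81402)
(N(-5*4*3, -137) + C) - 5869 = ((-118 - (-5*4)*3) + 81402) - 5869 = ((-118 - (-20)*3) + 81402) - 5869 = ((-118 - 1*(-60)) + 81402) - 5869 = ((-118 + 60) + 81402) - 5869 = (-58 + 81402) - 5869 = 81344 - 5869 = 75475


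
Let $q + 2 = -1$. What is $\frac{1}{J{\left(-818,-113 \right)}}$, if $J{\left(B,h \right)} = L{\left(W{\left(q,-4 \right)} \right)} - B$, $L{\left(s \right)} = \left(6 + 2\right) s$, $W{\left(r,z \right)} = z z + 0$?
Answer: $\frac{1}{946} \approx 0.0010571$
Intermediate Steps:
$q = -3$ ($q = -2 - 1 = -3$)
$W{\left(r,z \right)} = z^{2}$ ($W{\left(r,z \right)} = z^{2} + 0 = z^{2}$)
$L{\left(s \right)} = 8 s$
$J{\left(B,h \right)} = 128 - B$ ($J{\left(B,h \right)} = 8 \left(-4\right)^{2} - B = 8 \cdot 16 - B = 128 - B$)
$\frac{1}{J{\left(-818,-113 \right)}} = \frac{1}{128 - -818} = \frac{1}{128 + 818} = \frac{1}{946}$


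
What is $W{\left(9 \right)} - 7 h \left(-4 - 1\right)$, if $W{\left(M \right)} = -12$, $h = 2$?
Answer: $58$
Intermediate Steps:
$W{\left(9 \right)} - 7 h \left(-4 - 1\right) = -12 - 7 \cdot 2 \left(-4 - 1\right) = -12 - 7 \cdot 2 \left(-5\right) = -12 - -70 = -12 + 70 = 58$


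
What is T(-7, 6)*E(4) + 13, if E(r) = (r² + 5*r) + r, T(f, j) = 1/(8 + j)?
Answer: 111/7 ≈ 15.857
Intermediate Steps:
E(r) = r² + 6*r
T(-7, 6)*E(4) + 13 = (4*(6 + 4))/(8 + 6) + 13 = (4*10)/14 + 13 = (1/14)*40 + 13 = 20/7 + 13 = 111/7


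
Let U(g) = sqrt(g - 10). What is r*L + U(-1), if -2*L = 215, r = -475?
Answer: 102125/2 + I*sqrt(11) ≈ 51063.0 + 3.3166*I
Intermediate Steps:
U(g) = sqrt(-10 + g)
L = -215/2 (L = -1/2*215 = -215/2 ≈ -107.50)
r*L + U(-1) = -475*(-215/2) + sqrt(-10 - 1) = 102125/2 + sqrt(-11) = 102125/2 + I*sqrt(11)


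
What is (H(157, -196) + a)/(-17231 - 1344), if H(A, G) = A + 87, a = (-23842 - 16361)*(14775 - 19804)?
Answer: -202181131/18575 ≈ -10885.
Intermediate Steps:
a = 202180887 (a = -40203*(-5029) = 202180887)
H(A, G) = 87 + A
(H(157, -196) + a)/(-17231 - 1344) = ((87 + 157) + 202180887)/(-17231 - 1344) = (244 + 202180887)/(-18575) = 202181131*(-1/18575) = -202181131/18575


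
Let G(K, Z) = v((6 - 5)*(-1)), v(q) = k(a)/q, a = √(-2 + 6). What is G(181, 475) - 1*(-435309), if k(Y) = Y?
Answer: 435307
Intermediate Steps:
a = 2 (a = √4 = 2)
v(q) = 2/q
G(K, Z) = -2 (G(K, Z) = 2/(((6 - 5)*(-1))) = 2/((1*(-1))) = 2/(-1) = 2*(-1) = -2)
G(181, 475) - 1*(-435309) = -2 - 1*(-435309) = -2 + 435309 = 435307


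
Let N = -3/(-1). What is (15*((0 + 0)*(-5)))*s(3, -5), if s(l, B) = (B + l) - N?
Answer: 0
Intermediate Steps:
N = 3 (N = -3*(-1) = 3)
s(l, B) = -3 + B + l (s(l, B) = (B + l) - 1*3 = (B + l) - 3 = -3 + B + l)
(15*((0 + 0)*(-5)))*s(3, -5) = (15*((0 + 0)*(-5)))*(-3 - 5 + 3) = (15*(0*(-5)))*(-5) = (15*0)*(-5) = 0*(-5) = 0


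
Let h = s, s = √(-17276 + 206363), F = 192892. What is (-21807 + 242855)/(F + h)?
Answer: 42638390816/37207134577 - 221048*√189087/37207134577 ≈ 1.1434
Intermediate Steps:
s = √189087 ≈ 434.84
h = √189087 ≈ 434.84
(-21807 + 242855)/(F + h) = (-21807 + 242855)/(192892 + √189087) = 221048/(192892 + √189087)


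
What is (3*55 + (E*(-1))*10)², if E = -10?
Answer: 70225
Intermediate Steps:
(3*55 + (E*(-1))*10)² = (3*55 - 10*(-1)*10)² = (165 + 10*10)² = (165 + 100)² = 265² = 70225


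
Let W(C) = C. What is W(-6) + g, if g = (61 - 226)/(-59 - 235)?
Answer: -533/98 ≈ -5.4388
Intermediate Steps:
g = 55/98 (g = -165/(-294) = -165*(-1/294) = 55/98 ≈ 0.56122)
W(-6) + g = -6 + 55/98 = -533/98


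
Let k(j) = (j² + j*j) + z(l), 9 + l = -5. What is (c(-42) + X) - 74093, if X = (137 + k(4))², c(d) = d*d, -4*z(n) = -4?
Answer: -43429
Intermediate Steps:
l = -14 (l = -9 - 5 = -14)
z(n) = 1 (z(n) = -¼*(-4) = 1)
c(d) = d²
k(j) = 1 + 2*j² (k(j) = (j² + j*j) + 1 = (j² + j²) + 1 = 2*j² + 1 = 1 + 2*j²)
X = 28900 (X = (137 + (1 + 2*4²))² = (137 + (1 + 2*16))² = (137 + (1 + 32))² = (137 + 33)² = 170² = 28900)
(c(-42) + X) - 74093 = ((-42)² + 28900) - 74093 = (1764 + 28900) - 74093 = 30664 - 74093 = -43429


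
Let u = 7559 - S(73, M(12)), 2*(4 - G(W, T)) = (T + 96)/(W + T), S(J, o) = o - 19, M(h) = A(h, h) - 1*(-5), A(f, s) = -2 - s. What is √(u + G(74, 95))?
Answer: 3*√570126/26 ≈ 87.123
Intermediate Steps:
M(h) = 3 - h (M(h) = (-2 - h) - 1*(-5) = (-2 - h) + 5 = 3 - h)
S(J, o) = -19 + o
G(W, T) = 4 - (96 + T)/(2*(T + W)) (G(W, T) = 4 - (T + 96)/(2*(W + T)) = 4 - (96 + T)/(2*(T + W)))
u = 7587 (u = 7559 - (-19 + (3 - 1*12)) = 7559 - (-19 + (3 - 12)) = 7559 - (-19 - 9) = 7559 - 1*(-28) = 7559 + 28 = 7587)
√(u + G(74, 95)) = √(7587 + (-48 + 4*74 + (7/2)*95)/(95 + 74)) = √(7587 + (-48 + 296 + 665/2)/169) = √(7587 + (1/169)*(1161/2)) = √(7587 + 1161/338) = √(2565567/338) = 3*√570126/26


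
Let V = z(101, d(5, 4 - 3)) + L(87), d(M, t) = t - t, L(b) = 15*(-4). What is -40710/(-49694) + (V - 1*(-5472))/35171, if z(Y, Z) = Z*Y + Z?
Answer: 850377669/873893837 ≈ 0.97309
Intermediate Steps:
L(b) = -60
d(M, t) = 0
z(Y, Z) = Z + Y*Z (z(Y, Z) = Y*Z + Z = Z + Y*Z)
V = -60 (V = 0*(1 + 101) - 60 = 0*102 - 60 = 0 - 60 = -60)
-40710/(-49694) + (V - 1*(-5472))/35171 = -40710/(-49694) + (-60 - 1*(-5472))/35171 = -40710*(-1/49694) + (-60 + 5472)*(1/35171) = 20355/24847 + 5412*(1/35171) = 20355/24847 + 5412/35171 = 850377669/873893837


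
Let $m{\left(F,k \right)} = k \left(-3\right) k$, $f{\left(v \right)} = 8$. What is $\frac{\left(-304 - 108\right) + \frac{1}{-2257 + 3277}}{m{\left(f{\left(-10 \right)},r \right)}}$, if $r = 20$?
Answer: $\frac{420239}{1224000} \approx 0.34333$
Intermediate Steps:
$m{\left(F,k \right)} = - 3 k^{2}$ ($m{\left(F,k \right)} = - 3 k k = - 3 k^{2}$)
$\frac{\left(-304 - 108\right) + \frac{1}{-2257 + 3277}}{m{\left(f{\left(-10 \right)},r \right)}} = \frac{\left(-304 - 108\right) + \frac{1}{-2257 + 3277}}{\left(-3\right) 20^{2}} = \frac{-412 + \frac{1}{1020}}{\left(-3\right) 400} = \frac{-412 + \frac{1}{1020}}{-1200} = \left(- \frac{420239}{1020}\right) \left(- \frac{1}{1200}\right) = \frac{420239}{1224000}$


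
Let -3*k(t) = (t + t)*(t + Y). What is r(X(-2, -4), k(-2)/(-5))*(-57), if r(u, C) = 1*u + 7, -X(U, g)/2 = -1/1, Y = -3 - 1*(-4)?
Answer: -513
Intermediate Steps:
Y = 1 (Y = -3 + 4 = 1)
X(U, g) = 2 (X(U, g) = -(-2)/1 = -(-2) = -2*(-1) = 2)
k(t) = -2*t*(1 + t)/3 (k(t) = -(t + t)*(t + 1)/3 = -2*t*(1 + t)/3)
r(u, C) = 7 + u (r(u, C) = u + 7 = 7 + u)
r(X(-2, -4), k(-2)/(-5))*(-57) = (7 + 2)*(-57) = 9*(-57) = -513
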